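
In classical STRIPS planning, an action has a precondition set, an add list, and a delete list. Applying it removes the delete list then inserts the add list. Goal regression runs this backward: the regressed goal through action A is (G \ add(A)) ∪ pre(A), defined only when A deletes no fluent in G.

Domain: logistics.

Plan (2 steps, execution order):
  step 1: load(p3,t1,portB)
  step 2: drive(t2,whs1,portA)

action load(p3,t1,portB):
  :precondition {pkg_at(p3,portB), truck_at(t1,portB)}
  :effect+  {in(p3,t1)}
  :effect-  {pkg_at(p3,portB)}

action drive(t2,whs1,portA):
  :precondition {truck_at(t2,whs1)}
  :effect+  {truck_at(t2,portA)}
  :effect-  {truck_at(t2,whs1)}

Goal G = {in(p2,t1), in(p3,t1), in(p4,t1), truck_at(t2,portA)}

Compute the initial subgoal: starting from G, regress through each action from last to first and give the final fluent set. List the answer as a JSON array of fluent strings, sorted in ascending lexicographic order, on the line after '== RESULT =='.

Regress step by step:
  through step 2 (drive(t2,whs1,portA)): drop {truck_at(t2,portA)}, keep {in(p2,t1), in(p3,t1), in(p4,t1)}, require {truck_at(t2,whs1)}
    → {in(p2,t1), in(p3,t1), in(p4,t1), truck_at(t2,whs1)}
  through step 1 (load(p3,t1,portB)): drop {in(p3,t1)}, keep {in(p2,t1), in(p4,t1), truck_at(t2,whs1)}, require {pkg_at(p3,portB), truck_at(t1,portB)}
    → {in(p2,t1), in(p4,t1), pkg_at(p3,portB), truck_at(t1,portB), truck_at(t2,whs1)}

== RESULT ==
["in(p2,t1)", "in(p4,t1)", "pkg_at(p3,portB)", "truck_at(t1,portB)", "truck_at(t2,whs1)"]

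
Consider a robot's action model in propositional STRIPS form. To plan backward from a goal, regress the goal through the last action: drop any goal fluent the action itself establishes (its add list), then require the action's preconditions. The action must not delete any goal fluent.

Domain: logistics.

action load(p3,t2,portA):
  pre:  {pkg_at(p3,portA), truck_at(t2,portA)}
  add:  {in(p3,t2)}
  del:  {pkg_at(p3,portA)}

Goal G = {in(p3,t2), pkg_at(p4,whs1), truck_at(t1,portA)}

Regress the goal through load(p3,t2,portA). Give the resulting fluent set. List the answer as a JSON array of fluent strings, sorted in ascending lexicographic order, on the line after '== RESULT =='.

Regress:
  G ∩ del = {}  (empty — regression defined)
  G \ add = {in(p3,t2), pkg_at(p4,whs1), truck_at(t1,portA)} \ {in(p3,t2)} = {pkg_at(p4,whs1), truck_at(t1,portA)}
  ∪ pre   = {pkg_at(p4,whs1), truck_at(t1,portA)} ∪ {pkg_at(p3,portA), truck_at(t2,portA)}
          = {pkg_at(p3,portA), pkg_at(p4,whs1), truck_at(t1,portA), truck_at(t2,portA)}

== RESULT ==
["pkg_at(p3,portA)", "pkg_at(p4,whs1)", "truck_at(t1,portA)", "truck_at(t2,portA)"]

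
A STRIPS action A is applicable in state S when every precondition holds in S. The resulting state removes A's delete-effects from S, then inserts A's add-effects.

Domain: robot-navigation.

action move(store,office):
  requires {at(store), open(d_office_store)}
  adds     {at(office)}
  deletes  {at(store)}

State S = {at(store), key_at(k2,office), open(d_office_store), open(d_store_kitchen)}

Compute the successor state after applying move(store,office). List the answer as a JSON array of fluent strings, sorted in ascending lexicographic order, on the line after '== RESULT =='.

Compute (S \ del) ∪ add:
  pre ⊆ S: {at(store), open(d_office_store)} ⊆ S  — applicable
  S \ del = {key_at(k2,office), open(d_office_store), open(d_store_kitchen)}
  ∪ add   = {at(office), key_at(k2,office), open(d_office_store), open(d_store_kitchen)}

== RESULT ==
["at(office)", "key_at(k2,office)", "open(d_office_store)", "open(d_store_kitchen)"]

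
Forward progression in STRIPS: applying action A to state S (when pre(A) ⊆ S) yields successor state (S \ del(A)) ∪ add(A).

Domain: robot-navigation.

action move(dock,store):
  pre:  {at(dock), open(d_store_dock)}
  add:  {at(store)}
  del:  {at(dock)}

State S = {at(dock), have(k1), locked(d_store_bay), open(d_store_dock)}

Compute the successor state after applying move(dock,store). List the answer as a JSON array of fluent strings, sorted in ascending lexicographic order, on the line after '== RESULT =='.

Compute (S \ del) ∪ add:
  pre ⊆ S: {at(dock), open(d_store_dock)} ⊆ S  — applicable
  S \ del = {have(k1), locked(d_store_bay), open(d_store_dock)}
  ∪ add   = {at(store), have(k1), locked(d_store_bay), open(d_store_dock)}

== RESULT ==
["at(store)", "have(k1)", "locked(d_store_bay)", "open(d_store_dock)"]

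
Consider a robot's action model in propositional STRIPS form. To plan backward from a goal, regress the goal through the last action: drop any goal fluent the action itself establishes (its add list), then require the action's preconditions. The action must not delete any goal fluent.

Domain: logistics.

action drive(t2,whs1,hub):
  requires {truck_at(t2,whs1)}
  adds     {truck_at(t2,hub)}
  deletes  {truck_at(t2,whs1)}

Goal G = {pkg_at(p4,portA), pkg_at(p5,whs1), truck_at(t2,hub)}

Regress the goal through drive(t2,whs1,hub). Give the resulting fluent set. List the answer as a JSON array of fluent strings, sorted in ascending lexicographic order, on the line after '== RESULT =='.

Regress:
  G ∩ del = {}  (empty — regression defined)
  G \ add = {pkg_at(p4,portA), pkg_at(p5,whs1), truck_at(t2,hub)} \ {truck_at(t2,hub)} = {pkg_at(p4,portA), pkg_at(p5,whs1)}
  ∪ pre   = {pkg_at(p4,portA), pkg_at(p5,whs1)} ∪ {truck_at(t2,whs1)}
          = {pkg_at(p4,portA), pkg_at(p5,whs1), truck_at(t2,whs1)}

== RESULT ==
["pkg_at(p4,portA)", "pkg_at(p5,whs1)", "truck_at(t2,whs1)"]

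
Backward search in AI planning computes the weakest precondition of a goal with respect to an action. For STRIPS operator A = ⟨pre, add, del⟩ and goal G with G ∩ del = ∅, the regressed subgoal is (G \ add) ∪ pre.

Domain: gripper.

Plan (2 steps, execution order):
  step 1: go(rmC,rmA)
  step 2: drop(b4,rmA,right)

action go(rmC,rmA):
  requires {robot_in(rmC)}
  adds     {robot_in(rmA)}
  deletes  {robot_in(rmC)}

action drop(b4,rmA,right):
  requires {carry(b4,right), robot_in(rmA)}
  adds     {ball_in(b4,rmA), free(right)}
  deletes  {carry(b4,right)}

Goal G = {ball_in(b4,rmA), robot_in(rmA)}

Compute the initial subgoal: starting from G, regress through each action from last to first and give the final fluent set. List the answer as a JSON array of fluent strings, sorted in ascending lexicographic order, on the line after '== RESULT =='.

Regress step by step:
  through step 2 (drop(b4,rmA,right)): drop {ball_in(b4,rmA)}, keep {robot_in(rmA)}, require {carry(b4,right), robot_in(rmA)}
    → {carry(b4,right), robot_in(rmA)}
  through step 1 (go(rmC,rmA)): drop {robot_in(rmA)}, keep {carry(b4,right)}, require {robot_in(rmC)}
    → {carry(b4,right), robot_in(rmC)}

== RESULT ==
["carry(b4,right)", "robot_in(rmC)"]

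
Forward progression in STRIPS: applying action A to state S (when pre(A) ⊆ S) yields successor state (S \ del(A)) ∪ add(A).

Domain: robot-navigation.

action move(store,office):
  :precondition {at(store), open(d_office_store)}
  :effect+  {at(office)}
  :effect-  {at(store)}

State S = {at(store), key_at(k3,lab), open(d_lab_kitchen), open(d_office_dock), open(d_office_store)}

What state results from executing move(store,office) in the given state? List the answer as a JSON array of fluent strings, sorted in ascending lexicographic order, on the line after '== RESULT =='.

Compute (S \ del) ∪ add:
  pre ⊆ S: {at(store), open(d_office_store)} ⊆ S  — applicable
  S \ del = {key_at(k3,lab), open(d_lab_kitchen), open(d_office_dock), open(d_office_store)}
  ∪ add   = {at(office), key_at(k3,lab), open(d_lab_kitchen), open(d_office_dock), open(d_office_store)}

== RESULT ==
["at(office)", "key_at(k3,lab)", "open(d_lab_kitchen)", "open(d_office_dock)", "open(d_office_store)"]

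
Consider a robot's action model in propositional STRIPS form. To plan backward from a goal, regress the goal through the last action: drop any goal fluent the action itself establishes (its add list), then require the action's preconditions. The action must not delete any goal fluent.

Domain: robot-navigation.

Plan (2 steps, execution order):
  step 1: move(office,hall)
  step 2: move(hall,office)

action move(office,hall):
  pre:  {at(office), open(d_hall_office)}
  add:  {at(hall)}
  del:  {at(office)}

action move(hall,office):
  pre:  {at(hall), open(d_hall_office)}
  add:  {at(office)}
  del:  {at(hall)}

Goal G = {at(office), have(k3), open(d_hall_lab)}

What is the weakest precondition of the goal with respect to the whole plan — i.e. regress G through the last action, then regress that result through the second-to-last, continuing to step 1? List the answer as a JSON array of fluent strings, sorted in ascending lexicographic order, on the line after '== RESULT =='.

Work backward from the goal:
  through step 2 (move(hall,office)): drop {at(office)}, keep {have(k3), open(d_hall_lab)}, require {at(hall), open(d_hall_office)}
    → {at(hall), have(k3), open(d_hall_lab), open(d_hall_office)}
  through step 1 (move(office,hall)): drop {at(hall)}, keep {have(k3), open(d_hall_lab), open(d_hall_office)}, require {at(office), open(d_hall_office)}
    → {at(office), have(k3), open(d_hall_lab), open(d_hall_office)}

== RESULT ==
["at(office)", "have(k3)", "open(d_hall_lab)", "open(d_hall_office)"]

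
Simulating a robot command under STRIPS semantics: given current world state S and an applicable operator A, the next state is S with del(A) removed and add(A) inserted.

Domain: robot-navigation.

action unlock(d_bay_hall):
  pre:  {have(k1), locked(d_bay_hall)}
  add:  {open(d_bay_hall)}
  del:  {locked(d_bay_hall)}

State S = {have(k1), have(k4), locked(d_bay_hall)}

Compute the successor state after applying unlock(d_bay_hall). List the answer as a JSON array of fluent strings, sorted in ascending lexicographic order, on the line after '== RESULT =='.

Compute (S \ del) ∪ add:
  pre ⊆ S: {have(k1), locked(d_bay_hall)} ⊆ S  — applicable
  S \ del = {have(k1), have(k4)}
  ∪ add   = {have(k1), have(k4), open(d_bay_hall)}

== RESULT ==
["have(k1)", "have(k4)", "open(d_bay_hall)"]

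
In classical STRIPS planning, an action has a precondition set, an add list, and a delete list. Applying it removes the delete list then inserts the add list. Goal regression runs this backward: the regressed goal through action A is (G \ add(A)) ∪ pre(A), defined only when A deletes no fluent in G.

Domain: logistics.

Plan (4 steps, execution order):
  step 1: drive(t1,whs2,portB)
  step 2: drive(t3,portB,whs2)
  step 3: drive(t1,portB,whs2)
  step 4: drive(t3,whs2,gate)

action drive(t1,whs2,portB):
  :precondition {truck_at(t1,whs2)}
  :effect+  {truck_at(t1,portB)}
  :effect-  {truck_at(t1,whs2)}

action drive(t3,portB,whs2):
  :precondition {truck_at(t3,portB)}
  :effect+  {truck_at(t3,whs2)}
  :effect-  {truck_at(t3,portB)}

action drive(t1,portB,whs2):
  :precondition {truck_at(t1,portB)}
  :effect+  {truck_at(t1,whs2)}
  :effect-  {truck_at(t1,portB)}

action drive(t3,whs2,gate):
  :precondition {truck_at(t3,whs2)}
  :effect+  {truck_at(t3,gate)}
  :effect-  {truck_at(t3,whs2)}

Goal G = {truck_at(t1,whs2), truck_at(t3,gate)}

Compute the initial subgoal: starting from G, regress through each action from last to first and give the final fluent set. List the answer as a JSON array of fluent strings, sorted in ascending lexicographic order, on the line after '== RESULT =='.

Regress step by step:
  through step 4 (drive(t3,whs2,gate)): drop {truck_at(t3,gate)}, keep {truck_at(t1,whs2)}, require {truck_at(t3,whs2)}
    → {truck_at(t1,whs2), truck_at(t3,whs2)}
  through step 3 (drive(t1,portB,whs2)): drop {truck_at(t1,whs2)}, keep {truck_at(t3,whs2)}, require {truck_at(t1,portB)}
    → {truck_at(t1,portB), truck_at(t3,whs2)}
  through step 2 (drive(t3,portB,whs2)): drop {truck_at(t3,whs2)}, keep {truck_at(t1,portB)}, require {truck_at(t3,portB)}
    → {truck_at(t1,portB), truck_at(t3,portB)}
  through step 1 (drive(t1,whs2,portB)): drop {truck_at(t1,portB)}, keep {truck_at(t3,portB)}, require {truck_at(t1,whs2)}
    → {truck_at(t1,whs2), truck_at(t3,portB)}

== RESULT ==
["truck_at(t1,whs2)", "truck_at(t3,portB)"]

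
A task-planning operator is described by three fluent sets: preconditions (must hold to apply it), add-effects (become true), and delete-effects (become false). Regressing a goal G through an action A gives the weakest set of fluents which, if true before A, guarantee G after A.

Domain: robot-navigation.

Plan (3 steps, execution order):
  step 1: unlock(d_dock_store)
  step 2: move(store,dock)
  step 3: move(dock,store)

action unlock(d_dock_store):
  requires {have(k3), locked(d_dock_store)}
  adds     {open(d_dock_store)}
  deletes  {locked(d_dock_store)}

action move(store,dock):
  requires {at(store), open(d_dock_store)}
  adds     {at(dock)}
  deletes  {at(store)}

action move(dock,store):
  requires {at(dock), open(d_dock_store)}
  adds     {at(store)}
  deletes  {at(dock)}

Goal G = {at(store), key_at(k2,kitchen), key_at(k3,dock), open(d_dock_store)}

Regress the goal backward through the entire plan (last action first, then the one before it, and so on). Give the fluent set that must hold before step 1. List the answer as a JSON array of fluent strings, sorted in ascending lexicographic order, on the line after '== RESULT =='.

Work backward from the goal:
  through step 3 (move(dock,store)): drop {at(store)}, keep {key_at(k2,kitchen), key_at(k3,dock), open(d_dock_store)}, require {at(dock), open(d_dock_store)}
    → {at(dock), key_at(k2,kitchen), key_at(k3,dock), open(d_dock_store)}
  through step 2 (move(store,dock)): drop {at(dock)}, keep {key_at(k2,kitchen), key_at(k3,dock), open(d_dock_store)}, require {at(store), open(d_dock_store)}
    → {at(store), key_at(k2,kitchen), key_at(k3,dock), open(d_dock_store)}
  through step 1 (unlock(d_dock_store)): drop {open(d_dock_store)}, keep {at(store), key_at(k2,kitchen), key_at(k3,dock)}, require {have(k3), locked(d_dock_store)}
    → {at(store), have(k3), key_at(k2,kitchen), key_at(k3,dock), locked(d_dock_store)}

== RESULT ==
["at(store)", "have(k3)", "key_at(k2,kitchen)", "key_at(k3,dock)", "locked(d_dock_store)"]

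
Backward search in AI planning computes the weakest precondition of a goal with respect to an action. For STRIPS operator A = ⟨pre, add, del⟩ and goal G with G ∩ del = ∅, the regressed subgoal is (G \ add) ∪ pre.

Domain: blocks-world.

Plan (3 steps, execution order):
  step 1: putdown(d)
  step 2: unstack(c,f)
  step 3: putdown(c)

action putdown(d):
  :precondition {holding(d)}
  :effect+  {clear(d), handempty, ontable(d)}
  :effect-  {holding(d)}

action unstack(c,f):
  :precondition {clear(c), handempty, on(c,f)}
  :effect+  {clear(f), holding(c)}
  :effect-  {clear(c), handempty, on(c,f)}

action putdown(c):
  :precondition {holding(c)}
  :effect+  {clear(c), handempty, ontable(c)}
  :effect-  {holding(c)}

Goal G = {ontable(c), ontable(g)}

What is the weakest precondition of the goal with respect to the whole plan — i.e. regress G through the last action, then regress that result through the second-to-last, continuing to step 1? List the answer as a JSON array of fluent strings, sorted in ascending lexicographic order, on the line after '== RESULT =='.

Work backward from the goal:
  through step 3 (putdown(c)): drop {ontable(c)}, keep {ontable(g)}, require {holding(c)}
    → {holding(c), ontable(g)}
  through step 2 (unstack(c,f)): drop {holding(c)}, keep {ontable(g)}, require {clear(c), handempty, on(c,f)}
    → {clear(c), handempty, on(c,f), ontable(g)}
  through step 1 (putdown(d)): drop {handempty}, keep {clear(c), on(c,f), ontable(g)}, require {holding(d)}
    → {clear(c), holding(d), on(c,f), ontable(g)}

== RESULT ==
["clear(c)", "holding(d)", "on(c,f)", "ontable(g)"]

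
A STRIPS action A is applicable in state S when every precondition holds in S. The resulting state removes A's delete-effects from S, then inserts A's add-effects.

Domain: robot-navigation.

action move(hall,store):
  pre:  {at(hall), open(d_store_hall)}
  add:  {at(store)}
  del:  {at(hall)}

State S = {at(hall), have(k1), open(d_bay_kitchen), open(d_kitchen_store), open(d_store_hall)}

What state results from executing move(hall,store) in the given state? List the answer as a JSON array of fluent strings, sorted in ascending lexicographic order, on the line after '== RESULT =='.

Compute (S \ del) ∪ add:
  pre ⊆ S: {at(hall), open(d_store_hall)} ⊆ S  — applicable
  S \ del = {have(k1), open(d_bay_kitchen), open(d_kitchen_store), open(d_store_hall)}
  ∪ add   = {at(store), have(k1), open(d_bay_kitchen), open(d_kitchen_store), open(d_store_hall)}

== RESULT ==
["at(store)", "have(k1)", "open(d_bay_kitchen)", "open(d_kitchen_store)", "open(d_store_hall)"]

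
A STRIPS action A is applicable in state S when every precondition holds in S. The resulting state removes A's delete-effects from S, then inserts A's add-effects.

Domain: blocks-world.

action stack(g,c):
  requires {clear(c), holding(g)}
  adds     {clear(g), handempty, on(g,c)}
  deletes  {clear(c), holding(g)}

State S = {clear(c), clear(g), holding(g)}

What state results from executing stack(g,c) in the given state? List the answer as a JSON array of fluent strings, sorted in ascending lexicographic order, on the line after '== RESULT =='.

Progress:
  pre ⊆ S: {clear(c), holding(g)} ⊆ S  — applicable
  S \ del = {clear(g)}
  ∪ add   = {clear(g), handempty, on(g,c)}

== RESULT ==
["clear(g)", "handempty", "on(g,c)"]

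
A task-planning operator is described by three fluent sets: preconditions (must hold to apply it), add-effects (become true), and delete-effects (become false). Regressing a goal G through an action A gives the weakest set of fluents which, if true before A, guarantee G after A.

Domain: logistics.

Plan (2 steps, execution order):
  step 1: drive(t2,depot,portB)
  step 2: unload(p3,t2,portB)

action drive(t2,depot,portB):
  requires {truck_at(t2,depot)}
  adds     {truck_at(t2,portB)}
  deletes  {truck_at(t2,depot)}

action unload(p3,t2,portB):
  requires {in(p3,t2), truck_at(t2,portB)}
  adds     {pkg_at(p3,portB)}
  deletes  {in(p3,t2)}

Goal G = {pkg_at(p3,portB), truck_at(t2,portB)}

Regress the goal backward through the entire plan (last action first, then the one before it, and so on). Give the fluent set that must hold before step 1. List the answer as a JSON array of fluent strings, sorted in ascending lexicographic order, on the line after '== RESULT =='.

Regress step by step:
  through step 2 (unload(p3,t2,portB)): drop {pkg_at(p3,portB)}, keep {truck_at(t2,portB)}, require {in(p3,t2), truck_at(t2,portB)}
    → {in(p3,t2), truck_at(t2,portB)}
  through step 1 (drive(t2,depot,portB)): drop {truck_at(t2,portB)}, keep {in(p3,t2)}, require {truck_at(t2,depot)}
    → {in(p3,t2), truck_at(t2,depot)}

== RESULT ==
["in(p3,t2)", "truck_at(t2,depot)"]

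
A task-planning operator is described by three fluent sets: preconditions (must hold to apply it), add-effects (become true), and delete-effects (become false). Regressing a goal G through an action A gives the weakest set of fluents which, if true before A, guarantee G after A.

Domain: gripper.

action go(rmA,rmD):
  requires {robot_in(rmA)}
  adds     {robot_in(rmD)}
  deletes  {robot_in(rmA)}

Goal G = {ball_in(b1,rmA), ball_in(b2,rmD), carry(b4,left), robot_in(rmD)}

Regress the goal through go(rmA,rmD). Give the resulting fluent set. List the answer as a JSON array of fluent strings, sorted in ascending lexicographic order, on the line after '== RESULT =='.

Regress:
  G ∩ del = {}  (empty — regression defined)
  G \ add = {ball_in(b1,rmA), ball_in(b2,rmD), carry(b4,left), robot_in(rmD)} \ {robot_in(rmD)} = {ball_in(b1,rmA), ball_in(b2,rmD), carry(b4,left)}
  ∪ pre   = {ball_in(b1,rmA), ball_in(b2,rmD), carry(b4,left)} ∪ {robot_in(rmA)}
          = {ball_in(b1,rmA), ball_in(b2,rmD), carry(b4,left), robot_in(rmA)}

== RESULT ==
["ball_in(b1,rmA)", "ball_in(b2,rmD)", "carry(b4,left)", "robot_in(rmA)"]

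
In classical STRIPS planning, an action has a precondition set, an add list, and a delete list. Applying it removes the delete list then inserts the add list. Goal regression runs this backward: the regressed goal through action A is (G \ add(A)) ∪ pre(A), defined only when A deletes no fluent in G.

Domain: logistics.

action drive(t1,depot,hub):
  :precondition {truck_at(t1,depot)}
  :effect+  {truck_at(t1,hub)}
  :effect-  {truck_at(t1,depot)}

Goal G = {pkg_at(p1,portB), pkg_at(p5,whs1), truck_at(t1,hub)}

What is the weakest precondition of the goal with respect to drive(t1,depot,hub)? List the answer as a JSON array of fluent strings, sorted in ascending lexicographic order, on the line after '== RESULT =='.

Regress:
  G ∩ del = {}  (empty — regression defined)
  G \ add = {pkg_at(p1,portB), pkg_at(p5,whs1), truck_at(t1,hub)} \ {truck_at(t1,hub)} = {pkg_at(p1,portB), pkg_at(p5,whs1)}
  ∪ pre   = {pkg_at(p1,portB), pkg_at(p5,whs1)} ∪ {truck_at(t1,depot)}
          = {pkg_at(p1,portB), pkg_at(p5,whs1), truck_at(t1,depot)}

== RESULT ==
["pkg_at(p1,portB)", "pkg_at(p5,whs1)", "truck_at(t1,depot)"]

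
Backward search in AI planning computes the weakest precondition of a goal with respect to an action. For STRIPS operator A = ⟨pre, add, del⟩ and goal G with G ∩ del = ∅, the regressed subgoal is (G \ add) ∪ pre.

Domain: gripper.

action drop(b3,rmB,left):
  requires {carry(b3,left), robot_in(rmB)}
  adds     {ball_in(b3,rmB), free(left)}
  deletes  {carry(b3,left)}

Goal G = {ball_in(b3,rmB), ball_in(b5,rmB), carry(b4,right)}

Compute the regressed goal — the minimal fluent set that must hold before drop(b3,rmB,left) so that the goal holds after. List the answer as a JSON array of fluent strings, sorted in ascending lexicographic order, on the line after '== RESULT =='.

Compute (G \ add) ∪ pre:
  G ∩ del = {}  (empty — regression defined)
  G \ add = {ball_in(b3,rmB), ball_in(b5,rmB), carry(b4,right)} \ {ball_in(b3,rmB), free(left)} = {ball_in(b5,rmB), carry(b4,right)}
  ∪ pre   = {ball_in(b5,rmB), carry(b4,right)} ∪ {carry(b3,left), robot_in(rmB)}
          = {ball_in(b5,rmB), carry(b3,left), carry(b4,right), robot_in(rmB)}

== RESULT ==
["ball_in(b5,rmB)", "carry(b3,left)", "carry(b4,right)", "robot_in(rmB)"]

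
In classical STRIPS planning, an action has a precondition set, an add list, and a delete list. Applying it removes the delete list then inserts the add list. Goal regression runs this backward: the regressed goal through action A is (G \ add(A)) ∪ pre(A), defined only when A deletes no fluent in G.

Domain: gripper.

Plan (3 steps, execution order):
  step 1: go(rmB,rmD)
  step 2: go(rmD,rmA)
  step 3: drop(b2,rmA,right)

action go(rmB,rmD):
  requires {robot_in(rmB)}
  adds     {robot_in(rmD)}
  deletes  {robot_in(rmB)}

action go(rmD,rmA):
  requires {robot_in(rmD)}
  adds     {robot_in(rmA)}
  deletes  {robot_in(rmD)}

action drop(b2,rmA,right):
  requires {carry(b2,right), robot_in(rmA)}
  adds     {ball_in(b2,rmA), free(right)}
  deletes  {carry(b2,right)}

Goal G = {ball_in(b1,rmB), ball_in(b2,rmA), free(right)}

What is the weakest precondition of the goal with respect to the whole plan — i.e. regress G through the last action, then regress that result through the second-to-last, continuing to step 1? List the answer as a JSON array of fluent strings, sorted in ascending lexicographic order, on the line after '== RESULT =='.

Work backward from the goal:
  through step 3 (drop(b2,rmA,right)): drop {ball_in(b2,rmA), free(right)}, keep {ball_in(b1,rmB)}, require {carry(b2,right), robot_in(rmA)}
    → {ball_in(b1,rmB), carry(b2,right), robot_in(rmA)}
  through step 2 (go(rmD,rmA)): drop {robot_in(rmA)}, keep {ball_in(b1,rmB), carry(b2,right)}, require {robot_in(rmD)}
    → {ball_in(b1,rmB), carry(b2,right), robot_in(rmD)}
  through step 1 (go(rmB,rmD)): drop {robot_in(rmD)}, keep {ball_in(b1,rmB), carry(b2,right)}, require {robot_in(rmB)}
    → {ball_in(b1,rmB), carry(b2,right), robot_in(rmB)}

== RESULT ==
["ball_in(b1,rmB)", "carry(b2,right)", "robot_in(rmB)"]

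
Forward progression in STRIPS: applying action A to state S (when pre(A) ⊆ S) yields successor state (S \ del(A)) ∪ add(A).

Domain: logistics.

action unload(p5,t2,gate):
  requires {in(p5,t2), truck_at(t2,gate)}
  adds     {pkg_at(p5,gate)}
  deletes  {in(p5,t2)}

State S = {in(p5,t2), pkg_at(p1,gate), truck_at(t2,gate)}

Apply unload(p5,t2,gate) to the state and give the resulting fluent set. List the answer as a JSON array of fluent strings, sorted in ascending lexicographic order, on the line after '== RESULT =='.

Progress:
  pre ⊆ S: {in(p5,t2), truck_at(t2,gate)} ⊆ S  — applicable
  S \ del = {pkg_at(p1,gate), truck_at(t2,gate)}
  ∪ add   = {pkg_at(p1,gate), pkg_at(p5,gate), truck_at(t2,gate)}

== RESULT ==
["pkg_at(p1,gate)", "pkg_at(p5,gate)", "truck_at(t2,gate)"]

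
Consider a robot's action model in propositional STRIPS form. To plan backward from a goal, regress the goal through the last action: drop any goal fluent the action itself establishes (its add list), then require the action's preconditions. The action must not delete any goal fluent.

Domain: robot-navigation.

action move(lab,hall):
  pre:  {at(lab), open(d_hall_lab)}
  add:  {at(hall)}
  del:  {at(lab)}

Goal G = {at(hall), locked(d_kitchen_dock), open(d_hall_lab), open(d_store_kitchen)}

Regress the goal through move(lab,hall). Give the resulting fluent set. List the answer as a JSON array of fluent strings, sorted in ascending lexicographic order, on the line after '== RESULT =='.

Regress:
  G ∩ del = {}  (empty — regression defined)
  G \ add = {at(hall), locked(d_kitchen_dock), open(d_hall_lab), open(d_store_kitchen)} \ {at(hall)} = {locked(d_kitchen_dock), open(d_hall_lab), open(d_store_kitchen)}
  ∪ pre   = {locked(d_kitchen_dock), open(d_hall_lab), open(d_store_kitchen)} ∪ {at(lab), open(d_hall_lab)}
          = {at(lab), locked(d_kitchen_dock), open(d_hall_lab), open(d_store_kitchen)}

== RESULT ==
["at(lab)", "locked(d_kitchen_dock)", "open(d_hall_lab)", "open(d_store_kitchen)"]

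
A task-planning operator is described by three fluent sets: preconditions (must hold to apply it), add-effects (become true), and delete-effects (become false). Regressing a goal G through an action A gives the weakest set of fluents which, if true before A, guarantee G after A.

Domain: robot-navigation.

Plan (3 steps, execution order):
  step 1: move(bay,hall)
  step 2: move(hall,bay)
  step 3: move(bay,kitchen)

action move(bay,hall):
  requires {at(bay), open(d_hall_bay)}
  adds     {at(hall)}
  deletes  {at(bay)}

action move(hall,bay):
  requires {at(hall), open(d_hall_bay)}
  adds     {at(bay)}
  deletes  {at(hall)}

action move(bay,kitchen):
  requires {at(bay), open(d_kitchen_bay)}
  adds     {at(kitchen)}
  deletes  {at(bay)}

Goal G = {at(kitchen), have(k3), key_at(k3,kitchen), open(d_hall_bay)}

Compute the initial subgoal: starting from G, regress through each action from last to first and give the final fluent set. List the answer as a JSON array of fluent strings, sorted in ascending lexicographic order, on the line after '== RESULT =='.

Work backward from the goal:
  through step 3 (move(bay,kitchen)): drop {at(kitchen)}, keep {have(k3), key_at(k3,kitchen), open(d_hall_bay)}, require {at(bay), open(d_kitchen_bay)}
    → {at(bay), have(k3), key_at(k3,kitchen), open(d_hall_bay), open(d_kitchen_bay)}
  through step 2 (move(hall,bay)): drop {at(bay)}, keep {have(k3), key_at(k3,kitchen), open(d_hall_bay), open(d_kitchen_bay)}, require {at(hall), open(d_hall_bay)}
    → {at(hall), have(k3), key_at(k3,kitchen), open(d_hall_bay), open(d_kitchen_bay)}
  through step 1 (move(bay,hall)): drop {at(hall)}, keep {have(k3), key_at(k3,kitchen), open(d_hall_bay), open(d_kitchen_bay)}, require {at(bay), open(d_hall_bay)}
    → {at(bay), have(k3), key_at(k3,kitchen), open(d_hall_bay), open(d_kitchen_bay)}

== RESULT ==
["at(bay)", "have(k3)", "key_at(k3,kitchen)", "open(d_hall_bay)", "open(d_kitchen_bay)"]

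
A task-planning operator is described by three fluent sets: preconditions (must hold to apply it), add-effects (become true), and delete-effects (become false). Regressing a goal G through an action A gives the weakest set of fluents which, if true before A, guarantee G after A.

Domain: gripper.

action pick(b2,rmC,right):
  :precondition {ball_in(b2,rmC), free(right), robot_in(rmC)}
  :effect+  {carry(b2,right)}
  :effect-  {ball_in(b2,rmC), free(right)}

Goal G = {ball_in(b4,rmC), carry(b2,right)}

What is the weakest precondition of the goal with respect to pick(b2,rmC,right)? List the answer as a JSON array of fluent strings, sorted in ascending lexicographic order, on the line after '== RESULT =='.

Regress:
  G ∩ del = {}  (empty — regression defined)
  G \ add = {ball_in(b4,rmC), carry(b2,right)} \ {carry(b2,right)} = {ball_in(b4,rmC)}
  ∪ pre   = {ball_in(b4,rmC)} ∪ {ball_in(b2,rmC), free(right), robot_in(rmC)}
          = {ball_in(b2,rmC), ball_in(b4,rmC), free(right), robot_in(rmC)}

== RESULT ==
["ball_in(b2,rmC)", "ball_in(b4,rmC)", "free(right)", "robot_in(rmC)"]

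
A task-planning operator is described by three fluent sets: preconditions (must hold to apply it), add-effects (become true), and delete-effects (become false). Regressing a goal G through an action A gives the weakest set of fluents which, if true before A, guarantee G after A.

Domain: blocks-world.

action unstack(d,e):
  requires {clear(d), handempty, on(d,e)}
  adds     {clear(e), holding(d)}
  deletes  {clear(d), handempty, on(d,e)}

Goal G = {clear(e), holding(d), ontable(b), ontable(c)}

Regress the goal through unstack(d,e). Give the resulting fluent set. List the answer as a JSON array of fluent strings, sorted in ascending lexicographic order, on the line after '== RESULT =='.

Compute (G \ add) ∪ pre:
  G ∩ del = {}  (empty — regression defined)
  G \ add = {clear(e), holding(d), ontable(b), ontable(c)} \ {clear(e), holding(d)} = {ontable(b), ontable(c)}
  ∪ pre   = {ontable(b), ontable(c)} ∪ {clear(d), handempty, on(d,e)}
          = {clear(d), handempty, on(d,e), ontable(b), ontable(c)}

== RESULT ==
["clear(d)", "handempty", "on(d,e)", "ontable(b)", "ontable(c)"]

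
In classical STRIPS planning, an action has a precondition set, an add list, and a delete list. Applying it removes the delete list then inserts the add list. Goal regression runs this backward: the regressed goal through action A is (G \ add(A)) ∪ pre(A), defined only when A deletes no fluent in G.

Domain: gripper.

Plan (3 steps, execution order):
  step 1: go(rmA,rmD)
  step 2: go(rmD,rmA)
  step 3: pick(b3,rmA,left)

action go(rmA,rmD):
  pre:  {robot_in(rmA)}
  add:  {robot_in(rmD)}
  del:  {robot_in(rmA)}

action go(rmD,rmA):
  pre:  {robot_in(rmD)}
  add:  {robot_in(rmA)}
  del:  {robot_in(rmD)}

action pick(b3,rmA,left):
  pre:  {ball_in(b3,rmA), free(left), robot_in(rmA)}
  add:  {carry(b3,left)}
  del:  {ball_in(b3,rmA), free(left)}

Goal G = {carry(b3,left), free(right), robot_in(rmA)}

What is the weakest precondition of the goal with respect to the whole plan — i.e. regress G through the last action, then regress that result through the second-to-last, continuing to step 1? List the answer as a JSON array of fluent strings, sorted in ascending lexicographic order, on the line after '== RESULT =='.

Regress step by step:
  through step 3 (pick(b3,rmA,left)): drop {carry(b3,left)}, keep {free(right), robot_in(rmA)}, require {ball_in(b3,rmA), free(left), robot_in(rmA)}
    → {ball_in(b3,rmA), free(left), free(right), robot_in(rmA)}
  through step 2 (go(rmD,rmA)): drop {robot_in(rmA)}, keep {ball_in(b3,rmA), free(left), free(right)}, require {robot_in(rmD)}
    → {ball_in(b3,rmA), free(left), free(right), robot_in(rmD)}
  through step 1 (go(rmA,rmD)): drop {robot_in(rmD)}, keep {ball_in(b3,rmA), free(left), free(right)}, require {robot_in(rmA)}
    → {ball_in(b3,rmA), free(left), free(right), robot_in(rmA)}

== RESULT ==
["ball_in(b3,rmA)", "free(left)", "free(right)", "robot_in(rmA)"]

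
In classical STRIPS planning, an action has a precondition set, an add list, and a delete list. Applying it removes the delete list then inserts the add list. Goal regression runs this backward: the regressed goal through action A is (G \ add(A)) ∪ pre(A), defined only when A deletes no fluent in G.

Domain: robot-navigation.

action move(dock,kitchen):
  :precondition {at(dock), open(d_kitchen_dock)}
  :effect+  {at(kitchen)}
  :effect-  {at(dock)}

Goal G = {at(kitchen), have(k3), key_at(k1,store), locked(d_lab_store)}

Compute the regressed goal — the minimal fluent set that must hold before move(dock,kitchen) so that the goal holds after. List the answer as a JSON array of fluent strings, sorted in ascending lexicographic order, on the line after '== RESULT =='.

Compute (G \ add) ∪ pre:
  G ∩ del = {}  (empty — regression defined)
  G \ add = {at(kitchen), have(k3), key_at(k1,store), locked(d_lab_store)} \ {at(kitchen)} = {have(k3), key_at(k1,store), locked(d_lab_store)}
  ∪ pre   = {have(k3), key_at(k1,store), locked(d_lab_store)} ∪ {at(dock), open(d_kitchen_dock)}
          = {at(dock), have(k3), key_at(k1,store), locked(d_lab_store), open(d_kitchen_dock)}

== RESULT ==
["at(dock)", "have(k3)", "key_at(k1,store)", "locked(d_lab_store)", "open(d_kitchen_dock)"]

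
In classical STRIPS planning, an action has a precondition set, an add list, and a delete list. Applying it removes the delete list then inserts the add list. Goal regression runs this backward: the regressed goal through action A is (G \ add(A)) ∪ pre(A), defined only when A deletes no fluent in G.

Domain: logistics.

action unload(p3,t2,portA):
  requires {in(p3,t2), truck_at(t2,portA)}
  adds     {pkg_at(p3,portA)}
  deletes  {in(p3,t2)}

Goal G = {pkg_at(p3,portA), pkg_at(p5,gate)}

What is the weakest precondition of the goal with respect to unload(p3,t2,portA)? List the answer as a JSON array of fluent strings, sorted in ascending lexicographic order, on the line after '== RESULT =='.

Compute (G \ add) ∪ pre:
  G ∩ del = {}  (empty — regression defined)
  G \ add = {pkg_at(p3,portA), pkg_at(p5,gate)} \ {pkg_at(p3,portA)} = {pkg_at(p5,gate)}
  ∪ pre   = {pkg_at(p5,gate)} ∪ {in(p3,t2), truck_at(t2,portA)}
          = {in(p3,t2), pkg_at(p5,gate), truck_at(t2,portA)}

== RESULT ==
["in(p3,t2)", "pkg_at(p5,gate)", "truck_at(t2,portA)"]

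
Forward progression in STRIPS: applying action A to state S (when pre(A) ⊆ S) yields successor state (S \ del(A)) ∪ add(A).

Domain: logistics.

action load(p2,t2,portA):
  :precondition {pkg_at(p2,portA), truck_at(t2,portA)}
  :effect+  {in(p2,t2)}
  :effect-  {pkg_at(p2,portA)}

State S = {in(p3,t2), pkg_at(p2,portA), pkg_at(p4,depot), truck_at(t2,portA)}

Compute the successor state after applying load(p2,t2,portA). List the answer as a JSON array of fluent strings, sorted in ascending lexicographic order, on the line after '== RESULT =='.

Compute (S \ del) ∪ add:
  pre ⊆ S: {pkg_at(p2,portA), truck_at(t2,portA)} ⊆ S  — applicable
  S \ del = {in(p3,t2), pkg_at(p4,depot), truck_at(t2,portA)}
  ∪ add   = {in(p2,t2), in(p3,t2), pkg_at(p4,depot), truck_at(t2,portA)}

== RESULT ==
["in(p2,t2)", "in(p3,t2)", "pkg_at(p4,depot)", "truck_at(t2,portA)"]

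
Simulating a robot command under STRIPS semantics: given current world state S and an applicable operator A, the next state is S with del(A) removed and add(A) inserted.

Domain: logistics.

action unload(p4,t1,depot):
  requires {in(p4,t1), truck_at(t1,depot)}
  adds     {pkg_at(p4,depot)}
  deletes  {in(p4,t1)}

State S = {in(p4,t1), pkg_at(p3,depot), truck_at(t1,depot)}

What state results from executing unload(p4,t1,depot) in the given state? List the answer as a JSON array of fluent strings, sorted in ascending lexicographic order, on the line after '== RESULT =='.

Progress:
  pre ⊆ S: {in(p4,t1), truck_at(t1,depot)} ⊆ S  — applicable
  S \ del = {pkg_at(p3,depot), truck_at(t1,depot)}
  ∪ add   = {pkg_at(p3,depot), pkg_at(p4,depot), truck_at(t1,depot)}

== RESULT ==
["pkg_at(p3,depot)", "pkg_at(p4,depot)", "truck_at(t1,depot)"]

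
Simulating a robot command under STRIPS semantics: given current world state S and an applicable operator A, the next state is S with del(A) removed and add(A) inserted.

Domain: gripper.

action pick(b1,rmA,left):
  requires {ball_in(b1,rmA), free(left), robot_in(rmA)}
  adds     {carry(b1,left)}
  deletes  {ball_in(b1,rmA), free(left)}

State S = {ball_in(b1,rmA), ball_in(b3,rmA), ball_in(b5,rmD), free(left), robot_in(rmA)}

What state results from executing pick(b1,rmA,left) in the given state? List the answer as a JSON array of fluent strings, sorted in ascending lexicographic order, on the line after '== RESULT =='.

Compute (S \ del) ∪ add:
  pre ⊆ S: {ball_in(b1,rmA), free(left), robot_in(rmA)} ⊆ S  — applicable
  S \ del = {ball_in(b3,rmA), ball_in(b5,rmD), robot_in(rmA)}
  ∪ add   = {ball_in(b3,rmA), ball_in(b5,rmD), carry(b1,left), robot_in(rmA)}

== RESULT ==
["ball_in(b3,rmA)", "ball_in(b5,rmD)", "carry(b1,left)", "robot_in(rmA)"]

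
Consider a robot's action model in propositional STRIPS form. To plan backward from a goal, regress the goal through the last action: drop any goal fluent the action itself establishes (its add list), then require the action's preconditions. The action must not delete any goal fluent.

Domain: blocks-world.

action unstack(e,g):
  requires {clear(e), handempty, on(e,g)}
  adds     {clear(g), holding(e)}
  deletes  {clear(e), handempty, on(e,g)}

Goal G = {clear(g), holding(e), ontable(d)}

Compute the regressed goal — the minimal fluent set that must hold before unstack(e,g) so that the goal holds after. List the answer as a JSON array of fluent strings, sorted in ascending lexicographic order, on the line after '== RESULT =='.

Regress:
  G ∩ del = {}  (empty — regression defined)
  G \ add = {clear(g), holding(e), ontable(d)} \ {clear(g), holding(e)} = {ontable(d)}
  ∪ pre   = {ontable(d)} ∪ {clear(e), handempty, on(e,g)}
          = {clear(e), handempty, on(e,g), ontable(d)}

== RESULT ==
["clear(e)", "handempty", "on(e,g)", "ontable(d)"]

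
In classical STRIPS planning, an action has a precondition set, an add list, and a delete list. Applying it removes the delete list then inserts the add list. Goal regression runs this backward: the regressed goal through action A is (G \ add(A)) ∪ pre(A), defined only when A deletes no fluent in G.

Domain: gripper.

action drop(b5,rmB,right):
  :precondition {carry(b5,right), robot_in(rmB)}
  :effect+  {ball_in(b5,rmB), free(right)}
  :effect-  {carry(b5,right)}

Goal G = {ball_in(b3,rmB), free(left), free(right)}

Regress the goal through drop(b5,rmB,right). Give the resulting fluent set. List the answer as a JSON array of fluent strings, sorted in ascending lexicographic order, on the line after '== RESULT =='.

Regress:
  G ∩ del = {}  (empty — regression defined)
  G \ add = {ball_in(b3,rmB), free(left), free(right)} \ {ball_in(b5,rmB), free(right)} = {ball_in(b3,rmB), free(left)}
  ∪ pre   = {ball_in(b3,rmB), free(left)} ∪ {carry(b5,right), robot_in(rmB)}
          = {ball_in(b3,rmB), carry(b5,right), free(left), robot_in(rmB)}

== RESULT ==
["ball_in(b3,rmB)", "carry(b5,right)", "free(left)", "robot_in(rmB)"]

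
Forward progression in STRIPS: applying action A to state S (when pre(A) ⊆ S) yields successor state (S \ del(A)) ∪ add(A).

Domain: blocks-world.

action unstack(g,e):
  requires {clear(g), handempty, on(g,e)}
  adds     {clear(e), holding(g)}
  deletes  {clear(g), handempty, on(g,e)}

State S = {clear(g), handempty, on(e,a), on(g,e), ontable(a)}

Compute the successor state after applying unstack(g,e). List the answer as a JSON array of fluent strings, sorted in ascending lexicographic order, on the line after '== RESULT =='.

Compute (S \ del) ∪ add:
  pre ⊆ S: {clear(g), handempty, on(g,e)} ⊆ S  — applicable
  S \ del = {on(e,a), ontable(a)}
  ∪ add   = {clear(e), holding(g), on(e,a), ontable(a)}

== RESULT ==
["clear(e)", "holding(g)", "on(e,a)", "ontable(a)"]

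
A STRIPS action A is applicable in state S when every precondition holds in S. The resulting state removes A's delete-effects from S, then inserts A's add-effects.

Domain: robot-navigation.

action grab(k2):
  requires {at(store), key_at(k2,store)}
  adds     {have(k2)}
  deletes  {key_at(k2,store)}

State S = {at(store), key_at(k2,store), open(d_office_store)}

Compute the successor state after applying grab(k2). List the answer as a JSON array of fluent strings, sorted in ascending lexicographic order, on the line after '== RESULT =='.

Progress:
  pre ⊆ S: {at(store), key_at(k2,store)} ⊆ S  — applicable
  S \ del = {at(store), open(d_office_store)}
  ∪ add   = {at(store), have(k2), open(d_office_store)}

== RESULT ==
["at(store)", "have(k2)", "open(d_office_store)"]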